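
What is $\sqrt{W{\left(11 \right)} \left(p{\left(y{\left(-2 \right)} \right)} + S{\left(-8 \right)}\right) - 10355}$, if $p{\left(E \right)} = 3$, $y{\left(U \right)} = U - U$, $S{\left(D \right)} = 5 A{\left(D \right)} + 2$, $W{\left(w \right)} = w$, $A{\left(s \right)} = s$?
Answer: $2 i \sqrt{2685} \approx 103.63 i$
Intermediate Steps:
$S{\left(D \right)} = 2 + 5 D$ ($S{\left(D \right)} = 5 D + 2 = 2 + 5 D$)
$y{\left(U \right)} = 0$
$\sqrt{W{\left(11 \right)} \left(p{\left(y{\left(-2 \right)} \right)} + S{\left(-8 \right)}\right) - 10355} = \sqrt{11 \left(3 + \left(2 + 5 \left(-8\right)\right)\right) - 10355} = \sqrt{11 \left(3 + \left(2 - 40\right)\right) - 10355} = \sqrt{11 \left(3 - 38\right) - 10355} = \sqrt{11 \left(-35\right) - 10355} = \sqrt{-385 - 10355} = \sqrt{-10740} = 2 i \sqrt{2685}$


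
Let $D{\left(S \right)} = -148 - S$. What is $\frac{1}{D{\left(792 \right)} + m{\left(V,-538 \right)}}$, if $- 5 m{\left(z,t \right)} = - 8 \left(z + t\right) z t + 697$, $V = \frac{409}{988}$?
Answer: $\frac{305045}{58106738262} \approx 5.2497 \cdot 10^{-6}$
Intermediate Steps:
$V = \frac{409}{988}$ ($V = 409 \cdot \frac{1}{988} = \frac{409}{988} \approx 0.41397$)
$m{\left(z,t \right)} = - \frac{697}{5} - \frac{t z \left(- 8 t - 8 z\right)}{5}$ ($m{\left(z,t \right)} = - \frac{- 8 \left(z + t\right) z t + 697}{5} = - \frac{- 8 \left(t + z\right) z t + 697}{5} = - \frac{\left(- 8 t - 8 z\right) z t + 697}{5} = - \frac{z \left(- 8 t - 8 z\right) t + 697}{5} = - \frac{t z \left(- 8 t - 8 z\right) + 697}{5} = - \frac{697 + t z \left(- 8 t - 8 z\right)}{5} = - \frac{697}{5} - \frac{t z \left(- 8 t - 8 z\right)}{5}$)
$\frac{1}{D{\left(792 \right)} + m{\left(V,-538 \right)}} = \frac{1}{\left(-148 - 792\right) + \left(- \frac{697}{5} + \frac{8}{5} \left(-538\right) \left(\frac{409}{988}\right)^{2} + \frac{8}{5} \cdot \frac{409}{988} \left(-538\right)^{2}\right)} = \frac{1}{\left(-148 - 792\right) + \left(- \frac{697}{5} + \frac{8}{5} \left(-538\right) \frac{167281}{976144} + \frac{8}{5} \cdot \frac{409}{988} \cdot 289444\right)} = \frac{1}{-940 - - \frac{58393480562}{305045}} = \frac{1}{-940 + \frac{58393480562}{305045}} = \frac{1}{\frac{58106738262}{305045}} = \frac{305045}{58106738262}$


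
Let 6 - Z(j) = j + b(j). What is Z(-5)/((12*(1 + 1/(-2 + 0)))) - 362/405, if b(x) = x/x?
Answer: 313/405 ≈ 0.77284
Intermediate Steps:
b(x) = 1
Z(j) = 5 - j (Z(j) = 6 - (j + 1) = 6 - (1 + j) = 6 + (-1 - j) = 5 - j)
Z(-5)/((12*(1 + 1/(-2 + 0)))) - 362/405 = (5 - 1*(-5))/((12*(1 + 1/(-2 + 0)))) - 362/405 = (5 + 5)/((12*(1 + 1/(-2)))) - 362*1/405 = 10/((12*(1 - ½))) - 362/405 = 10/((12*(½))) - 362/405 = 10/6 - 362/405 = 10*(⅙) - 362/405 = 5/3 - 362/405 = 313/405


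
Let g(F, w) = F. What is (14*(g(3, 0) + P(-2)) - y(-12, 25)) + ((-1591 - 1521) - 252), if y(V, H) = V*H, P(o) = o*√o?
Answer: -3022 - 28*I*√2 ≈ -3022.0 - 39.598*I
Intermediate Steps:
P(o) = o^(3/2)
y(V, H) = H*V
(14*(g(3, 0) + P(-2)) - y(-12, 25)) + ((-1591 - 1521) - 252) = (14*(3 + (-2)^(3/2)) - 25*(-12)) + ((-1591 - 1521) - 252) = (14*(3 - 2*I*√2) - 1*(-300)) + (-3112 - 252) = ((42 - 28*I*√2) + 300) - 3364 = (342 - 28*I*√2) - 3364 = -3022 - 28*I*√2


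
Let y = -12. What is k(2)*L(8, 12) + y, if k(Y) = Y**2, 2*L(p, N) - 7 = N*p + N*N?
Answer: 482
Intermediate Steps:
L(p, N) = 7/2 + N**2/2 + N*p/2 (L(p, N) = 7/2 + (N*p + N*N)/2 = 7/2 + (N*p + N**2)/2 = 7/2 + (N**2 + N*p)/2 = 7/2 + (N**2/2 + N*p/2) = 7/2 + N**2/2 + N*p/2)
k(2)*L(8, 12) + y = 2**2*(7/2 + (1/2)*12**2 + (1/2)*12*8) - 12 = 4*(7/2 + (1/2)*144 + 48) - 12 = 4*(7/2 + 72 + 48) - 12 = 4*(247/2) - 12 = 494 - 12 = 482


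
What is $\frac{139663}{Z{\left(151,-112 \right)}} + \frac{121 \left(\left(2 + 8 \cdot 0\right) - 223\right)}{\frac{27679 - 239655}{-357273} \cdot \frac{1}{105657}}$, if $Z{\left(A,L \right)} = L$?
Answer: $- \frac{14132020716781525}{2967664} \approx -4.762 \cdot 10^{9}$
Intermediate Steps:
$\frac{139663}{Z{\left(151,-112 \right)}} + \frac{121 \left(\left(2 + 8 \cdot 0\right) - 223\right)}{\frac{27679 - 239655}{-357273} \cdot \frac{1}{105657}} = \frac{139663}{-112} + \frac{121 \left(\left(2 + 8 \cdot 0\right) - 223\right)}{\frac{27679 - 239655}{-357273} \cdot \frac{1}{105657}} = 139663 \left(- \frac{1}{112}\right) + \frac{121 \left(\left(2 + 0\right) - 223\right)}{\left(-211976\right) \left(- \frac{1}{357273}\right) \frac{1}{105657}} = - \frac{139663}{112} + \frac{121 \left(2 - 223\right)}{\frac{211976}{357273} \cdot \frac{1}{105657}} = - \frac{139663}{112} + \frac{121 \left(-221\right)}{\frac{211976}{37748393361}} = - \frac{139663}{112} - \frac{1009429786866501}{211976} = - \frac{14132020716781525}{2967664}$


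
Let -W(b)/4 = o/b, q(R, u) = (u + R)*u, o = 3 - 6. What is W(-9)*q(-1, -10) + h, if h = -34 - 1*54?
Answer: -704/3 ≈ -234.67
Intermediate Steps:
o = -3
q(R, u) = u*(R + u) (q(R, u) = (R + u)*u = u*(R + u))
W(b) = 12/b (W(b) = -(-12)/b = 12/b)
h = -88 (h = -34 - 54 = -88)
W(-9)*q(-1, -10) + h = (12/(-9))*(-10*(-1 - 10)) - 88 = (12*(-⅑))*(-10*(-11)) - 88 = -4/3*110 - 88 = -440/3 - 88 = -704/3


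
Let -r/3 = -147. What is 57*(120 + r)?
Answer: 31977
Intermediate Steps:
r = 441 (r = -3*(-147) = 441)
57*(120 + r) = 57*(120 + 441) = 57*561 = 31977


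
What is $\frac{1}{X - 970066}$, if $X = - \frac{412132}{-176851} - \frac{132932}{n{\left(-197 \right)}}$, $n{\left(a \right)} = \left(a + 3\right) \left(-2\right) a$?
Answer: $- \frac{3379445759}{3278271676930423} \approx -1.0309 \cdot 10^{-6}$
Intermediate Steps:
$n{\left(a \right)} = a \left(-6 - 2 a\right)$ ($n{\left(a \right)} = \left(3 + a\right) \left(-2\right) a = \left(-6 - 2 a\right) a = a \left(-6 - 2 a\right)$)
$X = \frac{13752719671}{3379445759}$ ($X = - \frac{412132}{-176851} - \frac{132932}{\left(-2\right) \left(-197\right) \left(3 - 197\right)} = \left(-412132\right) \left(- \frac{1}{176851}\right) - \frac{132932}{\left(-2\right) \left(-197\right) \left(-194\right)} = \frac{412132}{176851} - \frac{132932}{-76436} = \frac{412132}{176851} - - \frac{33233}{19109} = \frac{412132}{176851} + \frac{33233}{19109} = \frac{13752719671}{3379445759} \approx 4.0695$)
$\frac{1}{X - 970066} = \frac{1}{\frac{13752719671}{3379445759} - 970066} = \frac{1}{- \frac{3278271676930423}{3379445759}} = - \frac{3379445759}{3278271676930423}$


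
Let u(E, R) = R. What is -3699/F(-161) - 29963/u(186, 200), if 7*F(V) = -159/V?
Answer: -279506239/10600 ≈ -26369.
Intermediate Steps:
F(V) = -159/(7*V) (F(V) = (-159/V)/7 = -159/(7*V))
-3699/F(-161) - 29963/u(186, 200) = -3699/((-159/7/(-161))) - 29963/200 = -3699/((-159/7*(-1/161))) - 29963*1/200 = -3699/159/1127 - 29963/200 = -3699*1127/159 - 29963/200 = -1389591/53 - 29963/200 = -279506239/10600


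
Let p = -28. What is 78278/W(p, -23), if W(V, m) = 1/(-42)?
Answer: -3287676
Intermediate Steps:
W(V, m) = -1/42
78278/W(p, -23) = 78278/(-1/42) = 78278*(-42) = -3287676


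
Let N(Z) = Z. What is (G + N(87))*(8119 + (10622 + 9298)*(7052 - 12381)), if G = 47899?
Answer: -5093500890146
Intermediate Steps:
(G + N(87))*(8119 + (10622 + 9298)*(7052 - 12381)) = (47899 + 87)*(8119 + (10622 + 9298)*(7052 - 12381)) = 47986*(8119 + 19920*(-5329)) = 47986*(8119 - 106153680) = 47986*(-106145561) = -5093500890146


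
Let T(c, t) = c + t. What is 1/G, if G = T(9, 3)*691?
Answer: 1/8292 ≈ 0.00012060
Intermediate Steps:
G = 8292 (G = (9 + 3)*691 = 12*691 = 8292)
1/G = 1/8292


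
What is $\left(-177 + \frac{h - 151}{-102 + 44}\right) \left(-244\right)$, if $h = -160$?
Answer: $\frac{1214510}{29} \approx 41880.0$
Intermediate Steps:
$\left(-177 + \frac{h - 151}{-102 + 44}\right) \left(-244\right) = \left(-177 + \frac{-160 - 151}{-102 + 44}\right) \left(-244\right) = \left(-177 - \frac{311}{-58}\right) \left(-244\right) = \left(-177 - - \frac{311}{58}\right) \left(-244\right) = \left(-177 + \frac{311}{58}\right) \left(-244\right) = \left(- \frac{9955}{58}\right) \left(-244\right) = \frac{1214510}{29}$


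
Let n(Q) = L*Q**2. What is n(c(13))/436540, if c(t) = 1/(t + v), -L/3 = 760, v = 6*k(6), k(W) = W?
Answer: -114/52406627 ≈ -2.1753e-6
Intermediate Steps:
v = 36 (v = 6*6 = 36)
L = -2280 (L = -3*760 = -2280)
c(t) = 1/(36 + t) (c(t) = 1/(t + 36) = 1/(36 + t))
n(Q) = -2280*Q**2
n(c(13))/436540 = -2280/(36 + 13)**2/436540 = -2280*(1/49)**2*(1/436540) = -2280*1/2401*(1/436540) = -2280/2401*1/436540 = -114/52406627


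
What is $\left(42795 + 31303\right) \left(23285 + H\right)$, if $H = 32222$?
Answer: $4112957686$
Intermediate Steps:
$\left(42795 + 31303\right) \left(23285 + H\right) = \left(42795 + 31303\right) \left(23285 + 32222\right) = 74098 \cdot 55507 = 4112957686$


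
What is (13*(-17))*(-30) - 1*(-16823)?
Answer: 23453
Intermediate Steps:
(13*(-17))*(-30) - 1*(-16823) = -221*(-30) + 16823 = 6630 + 16823 = 23453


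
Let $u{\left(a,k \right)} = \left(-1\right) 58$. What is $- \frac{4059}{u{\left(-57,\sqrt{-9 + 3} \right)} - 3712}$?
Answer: $\frac{4059}{3770} \approx 1.0767$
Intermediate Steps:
$u{\left(a,k \right)} = -58$
$- \frac{4059}{u{\left(-57,\sqrt{-9 + 3} \right)} - 3712} = - \frac{4059}{-58 - 3712} = - \frac{4059}{-3770} = \left(-4059\right) \left(- \frac{1}{3770}\right) = \frac{4059}{3770}$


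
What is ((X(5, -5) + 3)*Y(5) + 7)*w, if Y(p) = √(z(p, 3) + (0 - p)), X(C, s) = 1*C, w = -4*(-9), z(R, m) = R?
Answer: 252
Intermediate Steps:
w = 36
X(C, s) = C
Y(p) = 0 (Y(p) = √(p + (0 - p)) = √(p - p) = √0 = 0)
((X(5, -5) + 3)*Y(5) + 7)*w = ((5 + 3)*0 + 7)*36 = (8*0 + 7)*36 = (0 + 7)*36 = 7*36 = 252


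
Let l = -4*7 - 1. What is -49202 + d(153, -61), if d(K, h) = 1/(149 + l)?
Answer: -5904239/120 ≈ -49202.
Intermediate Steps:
l = -29 (l = -28 - 1 = -29)
d(K, h) = 1/120 (d(K, h) = 1/(149 - 29) = 1/120)
-49202 + d(153, -61) = -49202 + 1/120 = -5904239/120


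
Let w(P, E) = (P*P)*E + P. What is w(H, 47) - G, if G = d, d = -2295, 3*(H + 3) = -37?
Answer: 119969/9 ≈ 13330.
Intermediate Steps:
H = -46/3 (H = -3 + (1/3)*(-37) = -3 - 37/3 = -46/3 ≈ -15.333)
w(P, E) = P + E*P**2 (w(P, E) = P**2*E + P = E*P**2 + P = P + E*P**2)
G = -2295
w(H, 47) - G = -46*(1 + 47*(-46/3))/3 - 1*(-2295) = -46*(1 - 2162/3)/3 + 2295 = -46/3*(-2159/3) + 2295 = 99314/9 + 2295 = 119969/9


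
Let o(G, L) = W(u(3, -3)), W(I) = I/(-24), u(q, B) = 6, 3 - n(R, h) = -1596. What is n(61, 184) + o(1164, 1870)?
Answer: 6395/4 ≈ 1598.8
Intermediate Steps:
n(R, h) = 1599 (n(R, h) = 3 - 1*(-1596) = 3 + 1596 = 1599)
W(I) = -I/24 (W(I) = I*(-1/24) = -I/24)
o(G, L) = -¼ (o(G, L) = -1/24*6 = -¼)
n(61, 184) + o(1164, 1870) = 1599 - ¼ = 6395/4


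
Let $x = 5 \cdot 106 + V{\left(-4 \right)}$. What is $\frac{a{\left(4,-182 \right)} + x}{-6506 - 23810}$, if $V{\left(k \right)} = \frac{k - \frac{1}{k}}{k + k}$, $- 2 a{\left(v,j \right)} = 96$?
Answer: $- \frac{15439}{970112} \approx -0.015915$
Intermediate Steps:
$a{\left(v,j \right)} = -48$ ($a{\left(v,j \right)} = \left(- \frac{1}{2}\right) 96 = -48$)
$V{\left(k \right)} = \frac{k - \frac{1}{k}}{2 k}$
$x = \frac{16975}{32}$ ($x = 5 \cdot 106 + \frac{-1 + \left(-4\right)^{2}}{2 \cdot 16} = 530 + \frac{1}{2} \cdot \frac{1}{16} \left(-1 + 16\right) = 530 + \frac{1}{2} \cdot \frac{1}{16} \cdot 15 = 530 + \frac{15}{32} = \frac{16975}{32} \approx 530.47$)
$\frac{a{\left(4,-182 \right)} + x}{-6506 - 23810} = \frac{-48 + \frac{16975}{32}}{-6506 - 23810} = \frac{15439}{32 \left(-30316\right)} = \frac{15439}{32} \left(- \frac{1}{30316}\right) = - \frac{15439}{970112}$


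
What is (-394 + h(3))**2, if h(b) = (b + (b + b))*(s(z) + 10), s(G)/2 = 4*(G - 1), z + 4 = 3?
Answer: 200704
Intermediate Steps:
z = -1 (z = -4 + 3 = -1)
s(G) = -8 + 8*G (s(G) = 2*(4*(G - 1)) = 2*(4*(-1 + G)) = 2*(-4 + 4*G) = -8 + 8*G)
h(b) = -18*b (h(b) = (b + (b + b))*((-8 + 8*(-1)) + 10) = (b + 2*b)*((-8 - 8) + 10) = (3*b)*(-16 + 10) = (3*b)*(-6) = -18*b)
(-394 + h(3))**2 = (-394 - 18*3)**2 = (-394 - 54)**2 = (-448)**2 = 200704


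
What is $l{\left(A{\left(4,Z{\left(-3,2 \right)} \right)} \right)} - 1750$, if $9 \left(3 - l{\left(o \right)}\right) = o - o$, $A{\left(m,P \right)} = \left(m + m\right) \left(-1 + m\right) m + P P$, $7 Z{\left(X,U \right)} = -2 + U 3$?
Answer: $-1747$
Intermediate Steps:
$Z{\left(X,U \right)} = - \frac{2}{7} + \frac{3 U}{7}$ ($Z{\left(X,U \right)} = \frac{-2 + U 3}{7} = \frac{-2 + 3 U}{7} = - \frac{2}{7} + \frac{3 U}{7}$)
$A{\left(m,P \right)} = P^{2} + 2 m^{2} \left(-1 + m\right)$ ($A{\left(m,P \right)} = 2 m \left(-1 + m\right) m + P^{2} = 2 m^{2} \left(-1 + m\right) + P^{2} = P^{2} + 2 m^{2} \left(-1 + m\right)$)
$l{\left(o \right)} = 3$ ($l{\left(o \right)} = 3 - \frac{o - o}{9} = 3 - 0 = 3 + 0 = 3$)
$l{\left(A{\left(4,Z{\left(-3,2 \right)} \right)} \right)} - 1750 = 3 - 1750 = -1747$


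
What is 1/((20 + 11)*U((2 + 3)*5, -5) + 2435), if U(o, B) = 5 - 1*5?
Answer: 1/2435 ≈ 0.00041068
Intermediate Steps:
U(o, B) = 0 (U(o, B) = 5 - 5 = 0)
1/((20 + 11)*U((2 + 3)*5, -5) + 2435) = 1/((20 + 11)*0 + 2435) = 1/(31*0 + 2435) = 1/(0 + 2435) = 1/2435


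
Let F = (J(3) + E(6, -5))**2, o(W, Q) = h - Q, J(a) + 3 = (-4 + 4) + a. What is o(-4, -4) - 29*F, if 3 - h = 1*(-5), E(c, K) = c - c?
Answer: 12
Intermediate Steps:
E(c, K) = 0
h = 8 (h = 3 - (-5) = 3 - 1*(-5) = 3 + 5 = 8)
J(a) = -3 + a (J(a) = -3 + ((-4 + 4) + a) = -3 + (0 + a) = -3 + a)
o(W, Q) = 8 - Q
F = 0 (F = ((-3 + 3) + 0)**2 = (0 + 0)**2 = 0**2 = 0)
o(-4, -4) - 29*F = (8 - 1*(-4)) - 29*0 = (8 + 4) + 0 = 12 + 0 = 12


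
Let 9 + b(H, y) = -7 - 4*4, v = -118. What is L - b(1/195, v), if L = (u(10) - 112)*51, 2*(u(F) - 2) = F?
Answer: -5323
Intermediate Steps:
u(F) = 2 + F/2
b(H, y) = -32 (b(H, y) = -9 + (-7 - 4*4) = -9 + (-7 - 16) = -9 - 23 = -32)
L = -5355 (L = ((2 + (½)*10) - 112)*51 = ((2 + 5) - 112)*51 = (7 - 112)*51 = -105*51 = -5355)
L - b(1/195, v) = -5355 - 1*(-32) = -5355 + 32 = -5323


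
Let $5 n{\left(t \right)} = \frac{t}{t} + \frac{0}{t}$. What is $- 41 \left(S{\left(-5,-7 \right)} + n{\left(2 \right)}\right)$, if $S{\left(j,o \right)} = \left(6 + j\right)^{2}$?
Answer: $- \frac{246}{5} \approx -49.2$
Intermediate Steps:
$n{\left(t \right)} = \frac{1}{5}$ ($n{\left(t \right)} = \frac{\frac{t}{t} + \frac{0}{t}}{5} = \frac{1 + 0}{5} = \frac{1}{5} \cdot 1 = \frac{1}{5}$)
$- 41 \left(S{\left(-5,-7 \right)} + n{\left(2 \right)}\right) = - 41 \left(\left(6 - 5\right)^{2} + \frac{1}{5}\right) = - 41 \left(1^{2} + \frac{1}{5}\right) = - 41 \left(1 + \frac{1}{5}\right) = \left(-41\right) \frac{6}{5} = - \frac{246}{5}$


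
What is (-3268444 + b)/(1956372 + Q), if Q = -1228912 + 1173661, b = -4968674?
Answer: -2745706/633707 ≈ -4.3328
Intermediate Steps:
Q = -55251
(-3268444 + b)/(1956372 + Q) = (-3268444 - 4968674)/(1956372 - 55251) = -8237118/1901121 = -8237118*1/1901121 = -2745706/633707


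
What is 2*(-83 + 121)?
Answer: 76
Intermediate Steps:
2*(-83 + 121) = 2*38 = 76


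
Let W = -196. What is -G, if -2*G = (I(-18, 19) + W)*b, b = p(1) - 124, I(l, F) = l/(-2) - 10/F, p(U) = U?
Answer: 438249/38 ≈ 11533.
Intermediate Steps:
I(l, F) = -10/F - l/2 (I(l, F) = l*(-½) - 10/F = -l/2 - 10/F = -10/F - l/2)
b = -123 (b = 1 - 124 = -123)
G = -438249/38 (G = -((-10/19 - ½*(-18)) - 196)*(-123)/2 = -((-10*1/19 + 9) - 196)*(-123)/2 = -((-10/19 + 9) - 196)*(-123)/2 = -(161/19 - 196)*(-123)/2 = -(-3563)*(-123)/38 = -½*438249/19 = -438249/38 ≈ -11533.)
-G = -1*(-438249/38) = 438249/38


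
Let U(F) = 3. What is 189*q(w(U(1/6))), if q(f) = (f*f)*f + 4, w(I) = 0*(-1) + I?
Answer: 5859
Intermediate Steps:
w(I) = I (w(I) = 0 + I = I)
q(f) = 4 + f**3 (q(f) = f**2*f + 4 = f**3 + 4 = 4 + f**3)
189*q(w(U(1/6))) = 189*(4 + 3**3) = 189*(4 + 27) = 189*31 = 5859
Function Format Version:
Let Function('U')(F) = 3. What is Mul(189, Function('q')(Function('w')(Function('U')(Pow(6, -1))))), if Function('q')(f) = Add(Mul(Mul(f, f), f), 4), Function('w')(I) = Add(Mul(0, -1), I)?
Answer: 5859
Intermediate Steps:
Function('w')(I) = I (Function('w')(I) = Add(0, I) = I)
Function('q')(f) = Add(4, Pow(f, 3)) (Function('q')(f) = Add(Mul(Pow(f, 2), f), 4) = Add(Pow(f, 3), 4) = Add(4, Pow(f, 3)))
Mul(189, Function('q')(Function('w')(Function('U')(Pow(6, -1))))) = Mul(189, Add(4, Pow(3, 3))) = Mul(189, Add(4, 27)) = Mul(189, 31) = 5859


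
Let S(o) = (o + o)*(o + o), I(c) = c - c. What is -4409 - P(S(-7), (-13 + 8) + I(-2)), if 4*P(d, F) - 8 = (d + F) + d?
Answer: -18031/4 ≈ -4507.8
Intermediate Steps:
I(c) = 0
S(o) = 4*o**2 (S(o) = (2*o)*(2*o) = 4*o**2)
P(d, F) = 2 + d/2 + F/4 (P(d, F) = 2 + ((d + F) + d)/4 = 2 + ((F + d) + d)/4 = 2 + (F + 2*d)/4 = 2 + (d/2 + F/4) = 2 + d/2 + F/4)
-4409 - P(S(-7), (-13 + 8) + I(-2)) = -4409 - (2 + (4*(-7)**2)/2 + ((-13 + 8) + 0)/4) = -4409 - (2 + (4*49)/2 + (-5 + 0)/4) = -4409 - (2 + (1/2)*196 + (1/4)*(-5)) = -4409 - (2 + 98 - 5/4) = -4409 - 1*395/4 = -4409 - 395/4 = -18031/4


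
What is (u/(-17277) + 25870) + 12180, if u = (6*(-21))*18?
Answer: 219130706/5759 ≈ 38050.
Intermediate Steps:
u = -2268 (u = -126*18 = -2268)
(u/(-17277) + 25870) + 12180 = (-2268/(-17277) + 25870) + 12180 = (-2268*(-1/17277) + 25870) + 12180 = (756/5759 + 25870) + 12180 = 148986086/5759 + 12180 = 219130706/5759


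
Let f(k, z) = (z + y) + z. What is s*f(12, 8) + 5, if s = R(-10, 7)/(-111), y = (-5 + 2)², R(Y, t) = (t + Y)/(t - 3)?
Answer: 765/148 ≈ 5.1689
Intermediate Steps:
R(Y, t) = (Y + t)/(-3 + t)
y = 9 (y = (-3)² = 9)
s = 1/148 (s = ((-10 + 7)/(-3 + 7))/(-111) = (-3/4)*(-1/111) = ((¼)*(-3))*(-1/111) = -¾*(-1/111) = 1/148 ≈ 0.0067568)
f(k, z) = 9 + 2*z (f(k, z) = (z + 9) + z = (9 + z) + z = 9 + 2*z)
s*f(12, 8) + 5 = (9 + 2*8)/148 + 5 = (9 + 16)/148 + 5 = (1/148)*25 + 5 = 25/148 + 5 = 765/148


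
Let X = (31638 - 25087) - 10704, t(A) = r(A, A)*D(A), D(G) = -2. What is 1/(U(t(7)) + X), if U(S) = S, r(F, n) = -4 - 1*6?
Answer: -1/4133 ≈ -0.00024196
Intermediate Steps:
r(F, n) = -10 (r(F, n) = -4 - 6 = -10)
t(A) = 20 (t(A) = -10*(-2) = 20)
X = -4153 (X = 6551 - 10704 = -4153)
1/(U(t(7)) + X) = 1/(20 - 4153) = 1/(-4133) = -1/4133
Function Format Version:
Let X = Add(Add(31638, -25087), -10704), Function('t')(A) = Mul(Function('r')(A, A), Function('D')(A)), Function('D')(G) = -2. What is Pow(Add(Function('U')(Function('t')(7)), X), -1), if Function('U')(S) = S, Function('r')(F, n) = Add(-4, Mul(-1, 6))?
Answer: Rational(-1, 4133) ≈ -0.00024196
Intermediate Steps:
Function('r')(F, n) = -10 (Function('r')(F, n) = Add(-4, -6) = -10)
Function('t')(A) = 20 (Function('t')(A) = Mul(-10, -2) = 20)
X = -4153 (X = Add(6551, -10704) = -4153)
Pow(Add(Function('U')(Function('t')(7)), X), -1) = Pow(Add(20, -4153), -1) = Pow(-4133, -1) = Rational(-1, 4133)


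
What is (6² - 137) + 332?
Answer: 231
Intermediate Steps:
(6² - 137) + 332 = (36 - 137) + 332 = -101 + 332 = 231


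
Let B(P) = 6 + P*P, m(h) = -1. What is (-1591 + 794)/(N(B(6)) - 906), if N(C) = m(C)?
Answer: 797/907 ≈ 0.87872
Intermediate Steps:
B(P) = 6 + P²
N(C) = -1
(-1591 + 794)/(N(B(6)) - 906) = (-1591 + 794)/(-1 - 906) = -797/(-907) = -797*(-1/907) = 797/907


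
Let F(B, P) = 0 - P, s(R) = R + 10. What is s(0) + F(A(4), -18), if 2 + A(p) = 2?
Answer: 28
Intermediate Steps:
A(p) = 0 (A(p) = -2 + 2 = 0)
s(R) = 10 + R
F(B, P) = -P
s(0) + F(A(4), -18) = (10 + 0) - 1*(-18) = 10 + 18 = 28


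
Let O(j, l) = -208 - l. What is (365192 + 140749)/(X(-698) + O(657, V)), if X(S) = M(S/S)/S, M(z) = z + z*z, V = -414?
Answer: 176573409/71893 ≈ 2456.1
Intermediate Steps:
M(z) = z + z²
X(S) = 2/S (X(S) = ((S/S)*(1 + S/S))/S = (1*(1 + 1))/S = (1*2)/S = 2/S)
(365192 + 140749)/(X(-698) + O(657, V)) = (365192 + 140749)/(2/(-698) + (-208 - 1*(-414))) = 505941/(2*(-1/698) + (-208 + 414)) = 505941/(-1/349 + 206) = 505941/(71893/349) = 505941*(349/71893) = 176573409/71893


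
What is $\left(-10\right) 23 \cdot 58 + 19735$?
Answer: $6395$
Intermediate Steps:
$\left(-10\right) 23 \cdot 58 + 19735 = \left(-230\right) 58 + 19735 = -13340 + 19735 = 6395$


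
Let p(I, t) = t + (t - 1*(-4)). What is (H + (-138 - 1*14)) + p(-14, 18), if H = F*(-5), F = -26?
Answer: 18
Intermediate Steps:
p(I, t) = 4 + 2*t (p(I, t) = t + (t + 4) = t + (4 + t) = 4 + 2*t)
H = 130 (H = -26*(-5) = 130)
(H + (-138 - 1*14)) + p(-14, 18) = (130 + (-138 - 1*14)) + (4 + 2*18) = (130 + (-138 - 14)) + (4 + 36) = (130 - 152) + 40 = -22 + 40 = 18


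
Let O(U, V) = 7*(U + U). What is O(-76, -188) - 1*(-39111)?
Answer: 38047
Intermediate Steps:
O(U, V) = 14*U (O(U, V) = 7*(2*U) = 14*U)
O(-76, -188) - 1*(-39111) = 14*(-76) - 1*(-39111) = -1064 + 39111 = 38047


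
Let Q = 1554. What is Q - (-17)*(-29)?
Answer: 1061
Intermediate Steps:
Q - (-17)*(-29) = 1554 - (-17)*(-29) = 1554 - 1*493 = 1554 - 493 = 1061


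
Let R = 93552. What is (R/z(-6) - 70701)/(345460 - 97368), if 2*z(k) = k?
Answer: -101885/248092 ≈ -0.41067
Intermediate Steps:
z(k) = k/2
(R/z(-6) - 70701)/(345460 - 97368) = (93552/(((½)*(-6))) - 70701)/(345460 - 97368) = (93552/(-3) - 70701)/248092 = (93552*(-⅓) - 70701)*(1/248092) = (-31184 - 70701)*(1/248092) = -101885*1/248092 = -101885/248092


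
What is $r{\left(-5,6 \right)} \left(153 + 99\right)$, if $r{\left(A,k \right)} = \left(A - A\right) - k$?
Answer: $-1512$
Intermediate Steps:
$r{\left(A,k \right)} = - k$ ($r{\left(A,k \right)} = 0 - k = - k$)
$r{\left(-5,6 \right)} \left(153 + 99\right) = \left(-1\right) 6 \left(153 + 99\right) = \left(-6\right) 252 = -1512$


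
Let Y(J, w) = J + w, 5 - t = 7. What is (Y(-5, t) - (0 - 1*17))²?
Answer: 100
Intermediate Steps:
t = -2 (t = 5 - 1*7 = 5 - 7 = -2)
(Y(-5, t) - (0 - 1*17))² = ((-5 - 2) - (0 - 1*17))² = (-7 - (0 - 17))² = (-7 - 1*(-17))² = (-7 + 17)² = 10² = 100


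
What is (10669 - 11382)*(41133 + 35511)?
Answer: -54647172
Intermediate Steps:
(10669 - 11382)*(41133 + 35511) = -713*76644 = -54647172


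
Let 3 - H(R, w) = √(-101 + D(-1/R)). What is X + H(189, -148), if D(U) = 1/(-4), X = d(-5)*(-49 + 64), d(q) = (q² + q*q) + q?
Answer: 678 - 9*I*√5/2 ≈ 678.0 - 10.062*I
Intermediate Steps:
d(q) = q + 2*q² (d(q) = (q² + q²) + q = 2*q² + q = q + 2*q²)
X = 675 (X = (-5*(1 + 2*(-5)))*(-49 + 64) = -5*(1 - 10)*15 = -5*(-9)*15 = 45*15 = 675)
D(U) = -¼
H(R, w) = 3 - 9*I*√5/2 (H(R, w) = 3 - √(-101 - ¼) = 3 - √(-405/4) = 3 - 9*I*√5/2)
X + H(189, -148) = 675 + (3 - 9*I*√5/2) = 678 - 9*I*√5/2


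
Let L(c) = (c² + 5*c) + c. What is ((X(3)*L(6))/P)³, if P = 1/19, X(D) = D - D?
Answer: 0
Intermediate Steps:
X(D) = 0
L(c) = c² + 6*c
P = 1/19 ≈ 0.052632
((X(3)*L(6))/P)³ = ((0*(6*(6 + 6)))/(1/19))³ = ((0*(6*12))*19)³ = ((0*72)*19)³ = (0*19)³ = 0³ = 0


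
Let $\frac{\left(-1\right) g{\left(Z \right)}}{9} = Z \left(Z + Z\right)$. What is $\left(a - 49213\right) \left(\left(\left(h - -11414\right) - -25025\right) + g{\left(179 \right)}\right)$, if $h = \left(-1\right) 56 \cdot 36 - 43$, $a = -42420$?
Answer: $49697890614$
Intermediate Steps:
$h = -2059$ ($h = \left(-56\right) 36 - 43 = -2016 - 43 = -2059$)
$g{\left(Z \right)} = - 18 Z^{2}$ ($g{\left(Z \right)} = - 9 Z \left(Z + Z\right) = - 9 Z 2 Z = - 9 \cdot 2 Z^{2} = - 18 Z^{2}$)
$\left(a - 49213\right) \left(\left(\left(h - -11414\right) - -25025\right) + g{\left(179 \right)}\right) = \left(-42420 - 49213\right) \left(\left(\left(-2059 - -11414\right) - -25025\right) - 18 \cdot 179^{2}\right) = - 91633 \left(\left(\left(-2059 + 11414\right) + 25025\right) - 576738\right) = - 91633 \left(\left(9355 + 25025\right) - 576738\right) = - 91633 \left(34380 - 576738\right) = \left(-91633\right) \left(-542358\right) = 49697890614$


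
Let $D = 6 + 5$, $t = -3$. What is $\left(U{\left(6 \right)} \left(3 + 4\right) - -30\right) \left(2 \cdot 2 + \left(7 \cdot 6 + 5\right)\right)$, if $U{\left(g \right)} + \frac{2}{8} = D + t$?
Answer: $\frac{17187}{4} \approx 4296.8$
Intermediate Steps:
$D = 11$
$U{\left(g \right)} = \frac{31}{4}$ ($U{\left(g \right)} = - \frac{1}{4} + \left(11 - 3\right) = - \frac{1}{4} + 8 = \frac{31}{4}$)
$\left(U{\left(6 \right)} \left(3 + 4\right) - -30\right) \left(2 \cdot 2 + \left(7 \cdot 6 + 5\right)\right) = \left(\frac{31 \left(3 + 4\right)}{4} - -30\right) \left(2 \cdot 2 + \left(7 \cdot 6 + 5\right)\right) = \left(\frac{31}{4} \cdot 7 + 30\right) \left(4 + \left(42 + 5\right)\right) = \left(\frac{217}{4} + 30\right) \left(4 + 47\right) = \frac{337}{4} \cdot 51 = \frac{17187}{4}$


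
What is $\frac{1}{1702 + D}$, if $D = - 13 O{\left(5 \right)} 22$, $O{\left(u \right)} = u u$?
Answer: $- \frac{1}{5448} \approx -0.00018355$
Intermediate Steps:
$O{\left(u \right)} = u^{2}$
$D = -7150$ ($D = - 13 \cdot 5^{2} \cdot 22 = \left(-13\right) 25 \cdot 22 = \left(-325\right) 22 = -7150$)
$\frac{1}{1702 + D} = \frac{1}{1702 - 7150} = \frac{1}{-5448} = - \frac{1}{5448}$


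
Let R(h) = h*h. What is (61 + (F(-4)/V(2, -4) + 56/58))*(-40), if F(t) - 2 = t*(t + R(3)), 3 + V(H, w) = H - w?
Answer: -64920/29 ≈ -2238.6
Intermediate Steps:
R(h) = h²
V(H, w) = -3 + H - w (V(H, w) = -3 + (H - w) = -3 + H - w)
F(t) = 2 + t*(9 + t) (F(t) = 2 + t*(t + 3²) = 2 + t*(t + 9) = 2 + t*(9 + t))
(61 + (F(-4)/V(2, -4) + 56/58))*(-40) = (61 + ((2 + (-4)² + 9*(-4))/(-3 + 2 - 1*(-4)) + 56/58))*(-40) = (61 + ((2 + 16 - 36)/(-3 + 2 + 4) + 56*(1/58)))*(-40) = (61 + (-18/3 + 28/29))*(-40) = (61 + (-18*⅓ + 28/29))*(-40) = (61 + (-6 + 28/29))*(-40) = (61 - 146/29)*(-40) = (1623/29)*(-40) = -64920/29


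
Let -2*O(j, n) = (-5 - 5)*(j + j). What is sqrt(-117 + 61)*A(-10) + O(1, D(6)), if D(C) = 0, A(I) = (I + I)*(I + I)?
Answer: 10 + 800*I*sqrt(14) ≈ 10.0 + 2993.3*I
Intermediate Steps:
A(I) = 4*I**2 (A(I) = (2*I)*(2*I) = 4*I**2)
O(j, n) = 10*j (O(j, n) = -(-5 - 5)*(j + j)/2 = -(-5)*2*j = -(-10)*j = 10*j)
sqrt(-117 + 61)*A(-10) + O(1, D(6)) = sqrt(-117 + 61)*(4*(-10)**2) + 10*1 = sqrt(-56)*(4*100) + 10 = (2*I*sqrt(14))*400 + 10 = 800*I*sqrt(14) + 10 = 10 + 800*I*sqrt(14)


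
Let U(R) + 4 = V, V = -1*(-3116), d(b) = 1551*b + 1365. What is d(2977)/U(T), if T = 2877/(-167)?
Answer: 1154673/778 ≈ 1484.2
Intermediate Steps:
d(b) = 1365 + 1551*b
T = -2877/167 (T = 2877*(-1/167) = -2877/167 ≈ -17.228)
V = 3116
U(R) = 3112 (U(R) = -4 + 3116 = 3112)
d(2977)/U(T) = (1365 + 1551*2977)/3112 = (1365 + 4617327)*(1/3112) = 4618692*(1/3112) = 1154673/778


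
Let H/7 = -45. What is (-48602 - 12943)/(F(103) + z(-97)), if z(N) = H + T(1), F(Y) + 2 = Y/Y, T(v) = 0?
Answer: 61545/316 ≈ 194.76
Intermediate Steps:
H = -315 (H = 7*(-45) = -315)
F(Y) = -1 (F(Y) = -2 + Y/Y = -2 + 1 = -1)
z(N) = -315 (z(N) = -315 + 0 = -315)
(-48602 - 12943)/(F(103) + z(-97)) = (-48602 - 12943)/(-1 - 315) = -61545/(-316) = -61545*(-1/316) = 61545/316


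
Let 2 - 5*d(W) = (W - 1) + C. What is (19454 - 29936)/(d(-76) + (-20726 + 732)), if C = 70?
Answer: 52410/99961 ≈ 0.52430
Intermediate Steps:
d(W) = -67/5 - W/5 (d(W) = 2/5 - ((W - 1) + 70)/5 = 2/5 - ((-1 + W) + 70)/5 = 2/5 - (69 + W)/5 = 2/5 + (-69/5 - W/5) = -67/5 - W/5)
(19454 - 29936)/(d(-76) + (-20726 + 732)) = (19454 - 29936)/((-67/5 - 1/5*(-76)) + (-20726 + 732)) = -10482/((-67/5 + 76/5) - 19994) = -10482/(9/5 - 19994) = -10482/(-99961/5) = -10482*(-5/99961) = 52410/99961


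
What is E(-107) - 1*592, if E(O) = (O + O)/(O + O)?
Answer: -591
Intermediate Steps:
E(O) = 1 (E(O) = (2*O)/((2*O)) = (2*O)*(1/(2*O)) = 1)
E(-107) - 1*592 = 1 - 1*592 = 1 - 592 = -591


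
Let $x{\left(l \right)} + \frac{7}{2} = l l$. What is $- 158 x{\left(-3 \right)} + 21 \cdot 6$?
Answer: $-743$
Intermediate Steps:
$x{\left(l \right)} = - \frac{7}{2} + l^{2}$ ($x{\left(l \right)} = - \frac{7}{2} + l l = - \frac{7}{2} + l^{2}$)
$- 158 x{\left(-3 \right)} + 21 \cdot 6 = - 158 \left(- \frac{7}{2} + \left(-3\right)^{2}\right) + 21 \cdot 6 = - 158 \left(- \frac{7}{2} + 9\right) + 126 = \left(-158\right) \frac{11}{2} + 126 = -869 + 126 = -743$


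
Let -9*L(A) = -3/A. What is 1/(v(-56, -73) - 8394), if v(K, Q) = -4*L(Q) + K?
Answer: -219/1850546 ≈ -0.00011834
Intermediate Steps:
L(A) = 1/(3*A) (L(A) = -(-1)/(3*A) = 1/(3*A))
v(K, Q) = K - 4/(3*Q) (v(K, Q) = -4/(3*Q) + K = K - 4/(3*Q))
1/(v(-56, -73) - 8394) = 1/((-56 - 4/3/(-73)) - 8394) = 1/((-56 - 4/3*(-1/73)) - 8394) = 1/((-56 + 4/219) - 8394) = 1/(-12260/219 - 8394) = 1/(-1850546/219) = -219/1850546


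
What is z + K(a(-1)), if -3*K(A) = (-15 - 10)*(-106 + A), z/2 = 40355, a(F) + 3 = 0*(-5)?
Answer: 239405/3 ≈ 79802.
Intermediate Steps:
a(F) = -3 (a(F) = -3 + 0*(-5) = -3 + 0 = -3)
z = 80710 (z = 2*40355 = 80710)
K(A) = -2650/3 + 25*A/3 (K(A) = -(-15 - 10)*(-106 + A)/3 = -(-25)*(-106 + A)/3 = -(2650 - 25*A)/3 = -2650/3 + 25*A/3)
z + K(a(-1)) = 80710 + (-2650/3 + (25/3)*(-3)) = 80710 + (-2650/3 - 25) = 80710 - 2725/3 = 239405/3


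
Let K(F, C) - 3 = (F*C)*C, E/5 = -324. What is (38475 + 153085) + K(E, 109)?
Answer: -19055657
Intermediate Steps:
E = -1620 (E = 5*(-324) = -1620)
K(F, C) = 3 + F*C² (K(F, C) = 3 + (F*C)*C = 3 + (C*F)*C = 3 + F*C²)
(38475 + 153085) + K(E, 109) = (38475 + 153085) + (3 - 1620*109²) = 191560 + (3 - 1620*11881) = 191560 + (3 - 19247220) = 191560 - 19247217 = -19055657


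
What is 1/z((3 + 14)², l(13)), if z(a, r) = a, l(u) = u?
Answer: 1/289 ≈ 0.0034602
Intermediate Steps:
1/z((3 + 14)², l(13)) = 1/((3 + 14)²) = 1/(17²) = 1/289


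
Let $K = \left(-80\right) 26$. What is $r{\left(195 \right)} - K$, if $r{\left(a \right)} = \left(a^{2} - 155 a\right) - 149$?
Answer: $9731$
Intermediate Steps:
$K = -2080$
$r{\left(a \right)} = -149 + a^{2} - 155 a$
$r{\left(195 \right)} - K = \left(-149 + 195^{2} - 30225\right) - -2080 = \left(-149 + 38025 - 30225\right) + 2080 = 7651 + 2080 = 9731$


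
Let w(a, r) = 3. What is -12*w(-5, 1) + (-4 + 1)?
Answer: -39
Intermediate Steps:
-12*w(-5, 1) + (-4 + 1) = -12*3 + (-4 + 1) = -36 - 3 = -39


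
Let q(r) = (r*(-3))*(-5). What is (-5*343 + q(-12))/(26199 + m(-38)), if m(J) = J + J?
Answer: -1895/26123 ≈ -0.072541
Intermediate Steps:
m(J) = 2*J
q(r) = 15*r (q(r) = -3*r*(-5) = 15*r)
(-5*343 + q(-12))/(26199 + m(-38)) = (-5*343 + 15*(-12))/(26199 + 2*(-38)) = (-1715 - 180)/(26199 - 76) = -1895/26123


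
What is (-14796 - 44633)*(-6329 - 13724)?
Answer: 1191729737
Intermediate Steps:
(-14796 - 44633)*(-6329 - 13724) = -59429*(-20053) = 1191729737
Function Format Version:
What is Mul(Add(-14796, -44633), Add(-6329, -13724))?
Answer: 1191729737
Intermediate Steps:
Mul(Add(-14796, -44633), Add(-6329, -13724)) = Mul(-59429, -20053) = 1191729737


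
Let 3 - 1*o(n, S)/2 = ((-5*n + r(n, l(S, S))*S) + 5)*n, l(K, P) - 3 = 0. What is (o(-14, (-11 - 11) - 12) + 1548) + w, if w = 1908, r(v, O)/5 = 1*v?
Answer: 72202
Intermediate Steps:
l(K, P) = 3 (l(K, P) = 3 + 0 = 3)
r(v, O) = 5*v (r(v, O) = 5*(1*v) = 5*v)
o(n, S) = 6 - 2*n*(5 - 5*n + 5*S*n) (o(n, S) = 6 - 2*((-5*n + (5*n)*S) + 5)*n = 6 - 2*((-5*n + 5*S*n) + 5)*n = 6 - 2*(5 - 5*n + 5*S*n)*n = 6 - 2*n*(5 - 5*n + 5*S*n))
(o(-14, (-11 - 11) - 12) + 1548) + w = ((6 - 10*(-14) + 10*(-14)**2 - 10*((-11 - 11) - 12)*(-14)**2) + 1548) + 1908 = ((6 + 140 + 10*196 - 10*(-22 - 12)*196) + 1548) + 1908 = ((6 + 140 + 1960 - 10*(-34)*196) + 1548) + 1908 = ((6 + 140 + 1960 + 66640) + 1548) + 1908 = (68746 + 1548) + 1908 = 70294 + 1908 = 72202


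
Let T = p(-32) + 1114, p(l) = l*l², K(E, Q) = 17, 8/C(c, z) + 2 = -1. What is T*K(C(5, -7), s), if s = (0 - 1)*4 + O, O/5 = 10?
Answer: -538118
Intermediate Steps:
O = 50 (O = 5*10 = 50)
C(c, z) = -8/3 (C(c, z) = 8/(-2 - 1) = 8/(-3) = 8*(-⅓) = -8/3)
s = 46 (s = (0 - 1)*4 + 50 = -1*4 + 50 = -4 + 50 = 46)
p(l) = l³
T = -31654 (T = (-32)³ + 1114 = -32768 + 1114 = -31654)
T*K(C(5, -7), s) = -31654*17 = -538118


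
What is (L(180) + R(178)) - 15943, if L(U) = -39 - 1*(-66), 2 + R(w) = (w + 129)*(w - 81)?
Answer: 13861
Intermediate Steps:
R(w) = -2 + (-81 + w)*(129 + w) (R(w) = -2 + (w + 129)*(w - 81) = -2 + (129 + w)*(-81 + w) = -2 + (-81 + w)*(129 + w))
L(U) = 27 (L(U) = -39 + 66 = 27)
(L(180) + R(178)) - 15943 = (27 + (-10451 + 178² + 48*178)) - 15943 = (27 + (-10451 + 31684 + 8544)) - 15943 = (27 + 29777) - 15943 = 29804 - 15943 = 13861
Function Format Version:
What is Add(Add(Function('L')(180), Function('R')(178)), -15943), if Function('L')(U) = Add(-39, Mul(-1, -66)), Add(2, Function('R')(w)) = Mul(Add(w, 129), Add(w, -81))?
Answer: 13861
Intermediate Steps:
Function('R')(w) = Add(-2, Mul(Add(-81, w), Add(129, w))) (Function('R')(w) = Add(-2, Mul(Add(w, 129), Add(w, -81))) = Add(-2, Mul(Add(129, w), Add(-81, w))) = Add(-2, Mul(Add(-81, w), Add(129, w))))
Function('L')(U) = 27 (Function('L')(U) = Add(-39, 66) = 27)
Add(Add(Function('L')(180), Function('R')(178)), -15943) = Add(Add(27, Add(-10451, Pow(178, 2), Mul(48, 178))), -15943) = Add(Add(27, Add(-10451, 31684, 8544)), -15943) = Add(Add(27, 29777), -15943) = Add(29804, -15943) = 13861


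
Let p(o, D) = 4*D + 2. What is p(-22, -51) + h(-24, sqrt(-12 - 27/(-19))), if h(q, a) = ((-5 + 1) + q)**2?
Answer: 582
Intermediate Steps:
h(q, a) = (-4 + q)**2
p(o, D) = 2 + 4*D
p(-22, -51) + h(-24, sqrt(-12 - 27/(-19))) = (2 + 4*(-51)) + (-4 - 24)**2 = (2 - 204) + (-28)**2 = -202 + 784 = 582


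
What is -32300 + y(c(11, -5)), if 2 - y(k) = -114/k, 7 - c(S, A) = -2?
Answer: -96856/3 ≈ -32285.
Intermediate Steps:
c(S, A) = 9 (c(S, A) = 7 - 1*(-2) = 7 + 2 = 9)
y(k) = 2 + 114/k (y(k) = 2 - (-114)/k = 2 + 114/k)
-32300 + y(c(11, -5)) = -32300 + (2 + 114/9) = -32300 + (2 + 114*(1/9)) = -32300 + (2 + 38/3) = -32300 + 44/3 = -96856/3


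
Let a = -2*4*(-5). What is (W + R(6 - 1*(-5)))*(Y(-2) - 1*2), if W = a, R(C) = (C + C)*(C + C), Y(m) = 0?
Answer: -1048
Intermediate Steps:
R(C) = 4*C² (R(C) = (2*C)*(2*C) = 4*C²)
a = 40 (a = -8*(-5) = 40)
W = 40
(W + R(6 - 1*(-5)))*(Y(-2) - 1*2) = (40 + 4*(6 - 1*(-5))²)*(0 - 1*2) = (40 + 4*(6 + 5)²)*(0 - 2) = (40 + 4*11²)*(-2) = (40 + 4*121)*(-2) = (40 + 484)*(-2) = 524*(-2) = -1048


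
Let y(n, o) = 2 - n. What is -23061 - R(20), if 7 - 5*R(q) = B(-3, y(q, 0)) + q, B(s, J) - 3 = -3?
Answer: -115292/5 ≈ -23058.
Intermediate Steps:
B(s, J) = 0 (B(s, J) = 3 - 3 = 0)
R(q) = 7/5 - q/5 (R(q) = 7/5 - (0 + q)/5 = 7/5 - q/5)
-23061 - R(20) = -23061 - (7/5 - ⅕*20) = -23061 - (7/5 - 4) = -23061 - 1*(-13/5) = -23061 + 13/5 = -115292/5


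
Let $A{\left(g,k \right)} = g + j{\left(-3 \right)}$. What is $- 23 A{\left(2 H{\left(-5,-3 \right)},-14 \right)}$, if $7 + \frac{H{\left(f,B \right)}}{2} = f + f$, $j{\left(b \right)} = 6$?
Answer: $1426$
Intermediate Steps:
$H{\left(f,B \right)} = -14 + 4 f$ ($H{\left(f,B \right)} = -14 + 2 \left(f + f\right) = -14 + 2 \cdot 2 f = -14 + 4 f$)
$A{\left(g,k \right)} = 6 + g$ ($A{\left(g,k \right)} = g + 6 = 6 + g$)
$- 23 A{\left(2 H{\left(-5,-3 \right)},-14 \right)} = - 23 \left(6 + 2 \left(-14 + 4 \left(-5\right)\right)\right) = - 23 \left(6 + 2 \left(-14 - 20\right)\right) = - 23 \left(6 + 2 \left(-34\right)\right) = - 23 \left(6 - 68\right) = \left(-23\right) \left(-62\right) = 1426$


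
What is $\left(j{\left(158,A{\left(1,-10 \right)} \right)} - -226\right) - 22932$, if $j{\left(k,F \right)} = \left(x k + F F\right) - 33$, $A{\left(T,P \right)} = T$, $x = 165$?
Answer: $3332$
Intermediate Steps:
$j{\left(k,F \right)} = -33 + F^{2} + 165 k$ ($j{\left(k,F \right)} = \left(165 k + F F\right) - 33 = \left(165 k + F^{2}\right) - 33 = \left(F^{2} + 165 k\right) - 33 = -33 + F^{2} + 165 k$)
$\left(j{\left(158,A{\left(1,-10 \right)} \right)} - -226\right) - 22932 = \left(\left(-33 + 1^{2} + 165 \cdot 158\right) - -226\right) - 22932 = \left(\left(-33 + 1 + 26070\right) + \left(-47 + 273\right)\right) - 22932 = \left(26038 + 226\right) - 22932 = 26264 - 22932 = 3332$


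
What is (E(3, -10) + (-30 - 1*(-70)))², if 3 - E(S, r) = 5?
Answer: 1444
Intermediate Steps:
E(S, r) = -2 (E(S, r) = 3 - 1*5 = 3 - 5 = -2)
(E(3, -10) + (-30 - 1*(-70)))² = (-2 + (-30 - 1*(-70)))² = (-2 + (-30 + 70))² = (-2 + 40)² = 38² = 1444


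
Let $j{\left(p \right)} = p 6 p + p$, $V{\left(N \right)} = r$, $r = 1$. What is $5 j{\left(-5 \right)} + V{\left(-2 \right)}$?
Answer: $726$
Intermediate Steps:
$V{\left(N \right)} = 1$
$j{\left(p \right)} = p + 6 p^{2}$ ($j{\left(p \right)} = 6 p^{2} + p = p + 6 p^{2}$)
$5 j{\left(-5 \right)} + V{\left(-2 \right)} = 5 \left(- 5 \left(1 + 6 \left(-5\right)\right)\right) + 1 = 5 \left(- 5 \left(1 - 30\right)\right) + 1 = 5 \left(\left(-5\right) \left(-29\right)\right) + 1 = 5 \cdot 145 + 1 = 725 + 1 = 726$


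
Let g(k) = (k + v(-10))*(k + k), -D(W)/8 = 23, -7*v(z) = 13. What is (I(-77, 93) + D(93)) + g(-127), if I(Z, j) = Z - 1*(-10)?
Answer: 227351/7 ≈ 32479.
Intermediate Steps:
v(z) = -13/7 (v(z) = -⅐*13 = -13/7)
I(Z, j) = 10 + Z (I(Z, j) = Z + 10 = 10 + Z)
D(W) = -184 (D(W) = -8*23 = -184)
g(k) = 2*k*(-13/7 + k) (g(k) = (k - 13/7)*(k + k) = (-13/7 + k)*(2*k) = 2*k*(-13/7 + k))
(I(-77, 93) + D(93)) + g(-127) = ((10 - 77) - 184) + (2/7)*(-127)*(-13 + 7*(-127)) = (-67 - 184) + (2/7)*(-127)*(-13 - 889) = -251 + (2/7)*(-127)*(-902) = -251 + 229108/7 = 227351/7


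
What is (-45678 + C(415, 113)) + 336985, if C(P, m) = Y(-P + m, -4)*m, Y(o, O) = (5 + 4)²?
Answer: 300460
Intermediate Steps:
Y(o, O) = 81 (Y(o, O) = 9² = 81)
C(P, m) = 81*m
(-45678 + C(415, 113)) + 336985 = (-45678 + 81*113) + 336985 = (-45678 + 9153) + 336985 = -36525 + 336985 = 300460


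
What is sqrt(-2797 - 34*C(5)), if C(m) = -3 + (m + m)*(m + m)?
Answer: I*sqrt(6095) ≈ 78.07*I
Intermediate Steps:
C(m) = -3 + 4*m**2 (C(m) = -3 + (2*m)*(2*m) = -3 + 4*m**2)
sqrt(-2797 - 34*C(5)) = sqrt(-2797 - 34*(-3 + 4*5**2)) = sqrt(-2797 - 34*(-3 + 4*25)) = sqrt(-2797 - 34*(-3 + 100)) = sqrt(-2797 - 34*97) = sqrt(-2797 - 3298) = sqrt(-6095) = I*sqrt(6095)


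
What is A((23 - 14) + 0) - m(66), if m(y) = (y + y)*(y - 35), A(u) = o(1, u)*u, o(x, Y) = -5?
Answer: -4137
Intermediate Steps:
A(u) = -5*u
m(y) = 2*y*(-35 + y) (m(y) = (2*y)*(-35 + y) = 2*y*(-35 + y))
A((23 - 14) + 0) - m(66) = -5*((23 - 14) + 0) - 2*66*(-35 + 66) = -5*(9 + 0) - 2*66*31 = -5*9 - 1*4092 = -45 - 4092 = -4137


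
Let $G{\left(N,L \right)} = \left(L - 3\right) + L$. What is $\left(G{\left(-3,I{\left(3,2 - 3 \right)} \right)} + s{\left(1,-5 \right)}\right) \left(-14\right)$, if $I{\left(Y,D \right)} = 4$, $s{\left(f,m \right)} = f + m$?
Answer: $-14$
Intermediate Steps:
$G{\left(N,L \right)} = -3 + 2 L$ ($G{\left(N,L \right)} = \left(-3 + L\right) + L = -3 + 2 L$)
$\left(G{\left(-3,I{\left(3,2 - 3 \right)} \right)} + s{\left(1,-5 \right)}\right) \left(-14\right) = \left(\left(-3 + 2 \cdot 4\right) + \left(1 - 5\right)\right) \left(-14\right) = \left(\left(-3 + 8\right) - 4\right) \left(-14\right) = \left(5 - 4\right) \left(-14\right) = 1 \left(-14\right) = -14$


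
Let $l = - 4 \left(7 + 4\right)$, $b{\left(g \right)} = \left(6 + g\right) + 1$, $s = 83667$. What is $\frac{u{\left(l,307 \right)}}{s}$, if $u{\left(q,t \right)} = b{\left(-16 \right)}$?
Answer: $- \frac{3}{27889} \approx -0.00010757$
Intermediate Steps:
$b{\left(g \right)} = 7 + g$
$l = -44$ ($l = \left(-4\right) 11 = -44$)
$u{\left(q,t \right)} = -9$ ($u{\left(q,t \right)} = 7 - 16 = -9$)
$\frac{u{\left(l,307 \right)}}{s} = - \frac{9}{83667} = \left(-9\right) \frac{1}{83667} = - \frac{3}{27889}$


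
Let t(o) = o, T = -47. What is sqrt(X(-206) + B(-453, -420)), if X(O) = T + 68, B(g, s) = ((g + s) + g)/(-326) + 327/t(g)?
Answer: sqrt(14748577247)/24613 ≈ 4.9341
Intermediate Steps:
B(g, s) = 327/g - g/163 - s/326 (B(g, s) = ((g + s) + g)/(-326) + 327/g = (s + 2*g)*(-1/326) + 327/g = (-g/163 - s/326) + 327/g = 327/g - g/163 - s/326)
X(O) = 21 (X(O) = -47 + 68 = 21)
sqrt(X(-206) + B(-453, -420)) = sqrt(21 + (327/(-453) - 1/163*(-453) - 1/326*(-420))) = sqrt(21 + (327*(-1/453) + 453/163 + 210/163)) = sqrt(21 + (-109/151 + 453/163 + 210/163)) = sqrt(21 + 82346/24613) = sqrt(599219/24613) = sqrt(14748577247)/24613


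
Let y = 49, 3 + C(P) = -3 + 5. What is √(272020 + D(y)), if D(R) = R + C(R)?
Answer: 2*√68017 ≈ 521.60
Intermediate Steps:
C(P) = -1 (C(P) = -3 + (-3 + 5) = -3 + 2 = -1)
D(R) = -1 + R (D(R) = R - 1 = -1 + R)
√(272020 + D(y)) = √(272020 + (-1 + 49)) = √(272020 + 48) = √272068 = 2*√68017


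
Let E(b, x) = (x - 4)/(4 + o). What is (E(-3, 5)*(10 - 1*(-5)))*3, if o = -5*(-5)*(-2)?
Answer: -45/46 ≈ -0.97826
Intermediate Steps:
o = -50 (o = 25*(-2) = -50)
E(b, x) = 2/23 - x/46 (E(b, x) = (x - 4)/(4 - 50) = (-4 + x)/(-46) = (-4 + x)*(-1/46) = 2/23 - x/46)
(E(-3, 5)*(10 - 1*(-5)))*3 = ((2/23 - 1/46*5)*(10 - 1*(-5)))*3 = ((2/23 - 5/46)*(10 + 5))*3 = -1/46*15*3 = -15/46*3 = -45/46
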